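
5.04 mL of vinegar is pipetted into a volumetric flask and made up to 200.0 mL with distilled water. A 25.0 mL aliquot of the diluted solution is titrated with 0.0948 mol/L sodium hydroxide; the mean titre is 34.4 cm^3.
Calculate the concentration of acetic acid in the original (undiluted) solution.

CH3COOH + NaOH → CH3COONa + H2O
n(NaOH) = 0.0344 × 0.0948 = 3.26 × 10^-3 mol
n(CH3COOH) in the aliquot = 3.26 × 10^-3 mol (1:1 ratio)
[CH3COOH]_dilute = 3.26 × 10^-3 / 0.0250 = 0.130 mol/L
Dilution factor = 200.0 / 5.04 = 39.68
[CH3COOH]_stock = 0.130 × 39.68 = 5.18 mol/L

5.18 mol/L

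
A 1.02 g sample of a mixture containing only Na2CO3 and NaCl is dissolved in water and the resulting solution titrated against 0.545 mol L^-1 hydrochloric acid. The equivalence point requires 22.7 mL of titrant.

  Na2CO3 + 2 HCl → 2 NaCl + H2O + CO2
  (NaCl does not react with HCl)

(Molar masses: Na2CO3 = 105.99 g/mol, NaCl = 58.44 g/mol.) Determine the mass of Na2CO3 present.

0.656 g

n(HCl) = 0.0227 × 0.545 = 0.0124 mol
Let x = n(Na2CO3), y = n(NaCl).
Titrant: 2x = 0.0124;  mass: 105.99x + 58.44y = 1.02
Solving, x = 6.19 × 10^-3 mol, y = 6.23 × 10^-3 mol
mass of Na2CO3 = 6.19 × 10^-3 × 105.99 = 0.656 g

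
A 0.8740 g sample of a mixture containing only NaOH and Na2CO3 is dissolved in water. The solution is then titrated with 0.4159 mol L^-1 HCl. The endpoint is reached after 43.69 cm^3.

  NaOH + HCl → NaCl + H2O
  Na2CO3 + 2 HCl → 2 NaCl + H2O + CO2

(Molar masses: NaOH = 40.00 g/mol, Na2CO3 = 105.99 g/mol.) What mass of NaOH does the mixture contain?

0.2738 g

n(HCl) = 0.04369 × 0.4159 = 0.01817 mol
Let x = n(NaOH), y = n(Na2CO3).
Titrant: 1x + 2y = 0.01817;  mass: 40.00x + 105.99y = 0.8740
Solving, x = 6.845 × 10^-3 mol, y = 5.663 × 10^-3 mol
mass of NaOH = 6.845 × 10^-3 × 40.00 = 0.2738 g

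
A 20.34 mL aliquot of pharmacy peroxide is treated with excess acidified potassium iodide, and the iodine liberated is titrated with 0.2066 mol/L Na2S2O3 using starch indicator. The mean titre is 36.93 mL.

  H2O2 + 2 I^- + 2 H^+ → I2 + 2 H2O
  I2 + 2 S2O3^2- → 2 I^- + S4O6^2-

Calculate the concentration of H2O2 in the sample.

0.1876 mol/L

n(S2O3^2-) = 0.03693 × 0.2066 = 7.630 × 10^-3 mol
n(I2) = n(S2O3^2-)/2 = 3.815 × 10^-3 mol
n(H2O2) in the aliquot = 3.815 × 10^-3 mol (1:1 ratio)
[H2O2] = 3.815 × 10^-3 / 0.02034 = 0.1876 mol/L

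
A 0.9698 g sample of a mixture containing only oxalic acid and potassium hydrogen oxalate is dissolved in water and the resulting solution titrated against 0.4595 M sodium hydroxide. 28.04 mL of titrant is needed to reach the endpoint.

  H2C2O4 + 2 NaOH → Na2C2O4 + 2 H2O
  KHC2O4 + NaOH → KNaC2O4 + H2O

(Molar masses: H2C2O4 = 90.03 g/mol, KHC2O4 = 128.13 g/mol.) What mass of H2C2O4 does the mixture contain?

0.3689 g

n(NaOH) = 0.02804 × 0.4595 = 0.01288 mol
Let x = n(H2C2O4), y = n(KHC2O4).
Titrant: 2x + 1y = 0.01288;  mass: 90.03x + 128.13y = 0.9698
Solving, x = 4.097 × 10^-3 mol, y = 4.690 × 10^-3 mol
mass of H2C2O4 = 4.097 × 10^-3 × 90.03 = 0.3689 g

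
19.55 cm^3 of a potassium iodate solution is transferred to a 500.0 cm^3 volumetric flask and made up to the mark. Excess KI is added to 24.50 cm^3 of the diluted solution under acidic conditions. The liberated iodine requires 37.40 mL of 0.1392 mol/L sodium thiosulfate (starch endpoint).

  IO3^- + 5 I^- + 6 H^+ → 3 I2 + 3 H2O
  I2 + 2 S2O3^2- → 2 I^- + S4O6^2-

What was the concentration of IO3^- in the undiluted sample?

n(S2O3^2-) = 0.03740 × 0.1392 = 5.206 × 10^-3 mol
n(I2) = n(S2O3^2-)/2 = 2.603 × 10^-3 mol
From the 1:3 ratio, n(IO3^-) in the aliquot = 1/3 × 2.603 × 10^-3 = 8.677 × 10^-4 mol
[IO3^-]_dilute = 8.677 × 10^-4 / 0.02450 = 0.03542 mol/L
[IO3^-]_original = 0.03542 × 500.0/19.55 = 0.9058 mol/L

0.9058 mol/L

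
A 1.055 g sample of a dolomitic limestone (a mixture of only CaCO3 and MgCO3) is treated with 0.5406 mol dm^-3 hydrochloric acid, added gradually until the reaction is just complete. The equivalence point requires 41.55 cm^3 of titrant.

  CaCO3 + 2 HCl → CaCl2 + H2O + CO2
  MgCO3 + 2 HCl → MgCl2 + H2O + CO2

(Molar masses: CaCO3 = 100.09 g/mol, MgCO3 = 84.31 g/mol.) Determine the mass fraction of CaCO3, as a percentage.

65.00 %

n(HCl) = 0.04155 × 0.5406 = 0.02246 mol
Let x = n(CaCO3), y = n(MgCO3).
Titrant: 2x + 2y = 0.02246;  mass: 100.09x + 84.31y = 1.055
Solving, x = 6.852 × 10^-3 mol, y = 4.379 × 10^-3 mol
mass of CaCO3 = 6.852 × 10^-3 × 100.09 = 0.6858 g
% CaCO3 = 0.6858 / 1.055 × 100 = 65.00 %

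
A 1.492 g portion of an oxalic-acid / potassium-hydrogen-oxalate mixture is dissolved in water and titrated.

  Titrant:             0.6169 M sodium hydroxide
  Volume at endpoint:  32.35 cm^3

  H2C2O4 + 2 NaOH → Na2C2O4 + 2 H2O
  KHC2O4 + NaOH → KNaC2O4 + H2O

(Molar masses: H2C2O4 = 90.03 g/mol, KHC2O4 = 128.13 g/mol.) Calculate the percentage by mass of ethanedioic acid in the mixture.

n(NaOH) = 0.03235 × 0.6169 = 0.01996 mol
Let x = n(H2C2O4), y = n(KHC2O4).
Titrant: 2x + 1y = 0.01996;  mass: 90.03x + 128.13y = 1.492
Solving, x = 6.407 × 10^-3 mol, y = 7.142 × 10^-3 mol
mass of H2C2O4 = 6.407 × 10^-3 × 90.03 = 0.5768 g
% H2C2O4 = 0.5768 / 1.492 × 100 = 38.66 %

38.66 %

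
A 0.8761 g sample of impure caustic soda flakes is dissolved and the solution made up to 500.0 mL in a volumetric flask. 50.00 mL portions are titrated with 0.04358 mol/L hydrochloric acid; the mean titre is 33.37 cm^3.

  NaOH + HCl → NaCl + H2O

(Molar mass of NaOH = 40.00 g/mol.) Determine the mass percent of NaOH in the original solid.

66.40 %

n(HCl) per titration = 0.03337 × 0.04358 = 1.454 × 10^-3 mol
n(NaOH) in each aliquot = 1.454 × 10^-3 mol (1:1 ratio)
n(NaOH) in the whole flask = 1.454 × 10^-3 × 500.0/50.00 = 0.01454 mol
mass of NaOH = 0.01454 × 40.00 = 0.5817 g
% NaOH = 0.5817 / 0.8761 × 100 = 66.40 %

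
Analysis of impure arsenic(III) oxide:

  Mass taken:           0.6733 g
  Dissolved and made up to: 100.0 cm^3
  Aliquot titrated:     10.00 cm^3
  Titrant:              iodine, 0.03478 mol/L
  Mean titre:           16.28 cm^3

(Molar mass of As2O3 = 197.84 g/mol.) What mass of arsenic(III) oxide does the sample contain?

As2O3 + 2 I2 + 2 H2O → As2O5 + 4 HI
n(I2) per titration = 0.01628 × 0.03478 = 5.662 × 10^-4 mol
From the 1:2 ratio, n(As2O3) in each aliquot = 1/2 × 5.662 × 10^-4 = 2.831 × 10^-4 mol
n(As2O3) in the whole flask = 2.831 × 10^-4 × 100.0/10.00 = 2.831 × 10^-3 mol
mass of As2O3 = 2.831 × 10^-3 × 197.84 = 0.5601 g

0.5601 g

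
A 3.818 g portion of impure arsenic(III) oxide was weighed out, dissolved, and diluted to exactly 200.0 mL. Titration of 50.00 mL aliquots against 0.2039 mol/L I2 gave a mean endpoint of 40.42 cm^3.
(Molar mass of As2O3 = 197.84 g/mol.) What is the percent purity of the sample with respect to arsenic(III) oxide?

85.41 %

As2O3 + 2 I2 + 2 H2O → As2O5 + 4 HI
n(I2) per titration = 0.04042 × 0.2039 = 8.242 × 10^-3 mol
From the 1:2 ratio, n(As2O3) in each aliquot = 1/2 × 8.242 × 10^-3 = 4.121 × 10^-3 mol
n(As2O3) in the whole flask = 4.121 × 10^-3 × 200.0/50.00 = 0.01648 mol
mass of As2O3 = 0.01648 × 197.84 = 3.261 g
% As2O3 = 3.261 / 3.818 × 100 = 85.41 %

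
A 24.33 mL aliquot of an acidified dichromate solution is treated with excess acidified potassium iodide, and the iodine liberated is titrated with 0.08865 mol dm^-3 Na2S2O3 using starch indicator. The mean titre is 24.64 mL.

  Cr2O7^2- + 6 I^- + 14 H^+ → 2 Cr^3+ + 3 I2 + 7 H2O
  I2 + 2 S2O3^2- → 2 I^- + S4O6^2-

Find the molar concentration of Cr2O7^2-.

n(S2O3^2-) = 0.02464 × 0.08865 = 2.184 × 10^-3 mol
n(I2) = n(S2O3^2-)/2 = 1.092 × 10^-3 mol
From the 1:3 ratio, n(Cr2O7^2-) in the aliquot = 1/3 × 1.092 × 10^-3 = 3.641 × 10^-4 mol
[Cr2O7^2-] = 3.641 × 10^-4 / 0.02433 = 0.01496 mol/L

0.01496 mol/L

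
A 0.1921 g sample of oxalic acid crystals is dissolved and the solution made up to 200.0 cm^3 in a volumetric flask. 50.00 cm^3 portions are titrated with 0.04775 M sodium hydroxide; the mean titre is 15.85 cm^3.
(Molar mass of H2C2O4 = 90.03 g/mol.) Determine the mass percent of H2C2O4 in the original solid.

70.94 %

H2C2O4 + 2 NaOH → Na2C2O4 + 2 H2O
n(NaOH) per titration = 0.01585 × 0.04775 = 7.568 × 10^-4 mol
From the 1:2 ratio, n(H2C2O4) in each aliquot = 1/2 × 7.568 × 10^-4 = 3.784 × 10^-4 mol
n(H2C2O4) in the whole flask = 3.784 × 10^-4 × 200.0/50.00 = 1.514 × 10^-3 mol
mass of H2C2O4 = 1.514 × 10^-3 × 90.03 = 0.1363 g
% H2C2O4 = 0.1363 / 0.1921 × 100 = 70.94 %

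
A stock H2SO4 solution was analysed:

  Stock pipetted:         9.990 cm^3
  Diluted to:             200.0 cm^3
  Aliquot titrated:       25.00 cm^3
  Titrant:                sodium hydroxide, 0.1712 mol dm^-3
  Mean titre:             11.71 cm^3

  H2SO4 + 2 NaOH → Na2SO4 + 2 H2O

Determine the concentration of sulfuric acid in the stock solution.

0.8027 mol/L

n(NaOH) = 0.01171 × 0.1712 = 2.005 × 10^-3 mol
From the 1:2 ratio, n(H2SO4) in the aliquot = 1/2 × 2.005 × 10^-3 = 1.002 × 10^-3 mol
[H2SO4]_dilute = 1.002 × 10^-3 / 0.02500 = 0.04010 mol/L
Dilution factor = 200.0 / 9.990 = 20.02
[H2SO4]_stock = 0.04010 × 20.02 = 0.8027 mol/L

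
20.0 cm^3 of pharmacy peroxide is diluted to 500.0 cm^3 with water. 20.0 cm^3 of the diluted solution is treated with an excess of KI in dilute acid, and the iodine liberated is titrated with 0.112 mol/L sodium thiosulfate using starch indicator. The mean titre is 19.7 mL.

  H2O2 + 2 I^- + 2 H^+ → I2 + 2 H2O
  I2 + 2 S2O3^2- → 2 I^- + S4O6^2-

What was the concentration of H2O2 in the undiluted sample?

1.38 mol/L

n(S2O3^2-) = 0.0197 × 0.112 = 2.21 × 10^-3 mol
n(I2) = n(S2O3^2-)/2 = 1.10 × 10^-3 mol
n(H2O2) in the aliquot = 1.10 × 10^-3 mol (1:1 ratio)
[H2O2]_dilute = 1.10 × 10^-3 / 0.0200 = 0.0552 mol/L
[H2O2]_original = 0.0552 × 500.0/20.0 = 1.38 mol/L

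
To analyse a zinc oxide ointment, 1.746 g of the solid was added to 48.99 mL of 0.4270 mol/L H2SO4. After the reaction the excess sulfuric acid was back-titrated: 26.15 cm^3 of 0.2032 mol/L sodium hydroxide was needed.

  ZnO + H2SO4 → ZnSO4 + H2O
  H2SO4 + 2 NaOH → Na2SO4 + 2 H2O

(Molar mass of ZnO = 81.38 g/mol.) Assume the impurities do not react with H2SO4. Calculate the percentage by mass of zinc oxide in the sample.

85.12 %

n(H2SO4) added = 0.04899 × 0.4270 = 0.02092 mol
n(NaOH) used in back-titration = 0.02615 × 0.2032 = 5.314 × 10^-3 mol
From the 1:2 ratio, n(H2SO4) left over = 1/2 × 5.314 × 10^-3 = 2.657 × 10^-3 mol
n(H2SO4) consumed by analyte = 0.02092 − 2.657 × 10^-3 = 0.01826 mol
n(ZnO) = 0.01826 mol (1:1 ratio)
mass of ZnO = 0.01826 × 81.38 = 1.486 g
% ZnO = 1.486 / 1.746 × 100 = 85.12 %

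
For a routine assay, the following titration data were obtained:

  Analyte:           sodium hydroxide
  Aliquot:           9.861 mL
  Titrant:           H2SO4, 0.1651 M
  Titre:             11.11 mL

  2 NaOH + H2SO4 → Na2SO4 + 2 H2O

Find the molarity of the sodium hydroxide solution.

n(H2SO4) = 0.01111 L × 0.1651 mol/L = 1.834 × 10^-3 mol
From the 2:1 mole ratio, n(NaOH) = 2/1 × 1.834 × 10^-3 = 3.669 × 10^-3 mol
[NaOH] = 3.669 × 10^-3 mol / 0.009861 L = 0.3720 mol/L

0.3720 M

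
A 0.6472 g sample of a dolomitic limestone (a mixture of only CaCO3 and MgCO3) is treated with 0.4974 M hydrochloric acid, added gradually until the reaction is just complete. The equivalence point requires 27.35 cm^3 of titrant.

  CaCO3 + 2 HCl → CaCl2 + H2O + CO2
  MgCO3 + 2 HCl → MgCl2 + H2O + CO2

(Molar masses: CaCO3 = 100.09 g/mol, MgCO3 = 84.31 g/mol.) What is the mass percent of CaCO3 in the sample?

n(HCl) = 0.02735 × 0.4974 = 0.01360 mol
Let x = n(CaCO3), y = n(MgCO3).
Titrant: 2x + 2y = 0.01360;  mass: 100.09x + 84.31y = 0.6472
Solving, x = 4.672 × 10^-3 mol, y = 2.130 × 10^-3 mol
mass of CaCO3 = 4.672 × 10^-3 × 100.09 = 0.4676 g
% CaCO3 = 0.4676 / 0.6472 × 100 = 72.26 %

72.26 %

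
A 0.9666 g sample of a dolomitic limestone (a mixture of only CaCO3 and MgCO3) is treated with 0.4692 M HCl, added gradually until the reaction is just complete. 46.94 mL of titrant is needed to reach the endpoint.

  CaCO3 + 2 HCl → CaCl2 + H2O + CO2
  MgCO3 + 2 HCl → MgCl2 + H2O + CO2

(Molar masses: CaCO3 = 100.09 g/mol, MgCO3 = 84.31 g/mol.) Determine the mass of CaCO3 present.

n(HCl) = 0.04694 × 0.4692 = 0.02202 mol
Let x = n(CaCO3), y = n(MgCO3).
Titrant: 2x + 2y = 0.02202;  mass: 100.09x + 84.31y = 0.9666
Solving, x = 2.419 × 10^-3 mol, y = 8.593 × 10^-3 mol
mass of CaCO3 = 2.419 × 10^-3 × 100.09 = 0.2421 g

0.2421 g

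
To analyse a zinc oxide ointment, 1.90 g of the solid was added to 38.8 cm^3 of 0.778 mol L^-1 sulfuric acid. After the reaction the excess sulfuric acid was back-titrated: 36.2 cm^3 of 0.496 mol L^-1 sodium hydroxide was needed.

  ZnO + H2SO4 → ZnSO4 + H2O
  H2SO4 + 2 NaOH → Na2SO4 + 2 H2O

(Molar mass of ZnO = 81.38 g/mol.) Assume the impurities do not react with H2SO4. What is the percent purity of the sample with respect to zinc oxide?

90.8 %

n(H2SO4) added = 0.0388 × 0.778 = 0.0302 mol
n(NaOH) used in back-titration = 0.0362 × 0.496 = 0.0180 mol
From the 1:2 ratio, n(H2SO4) left over = 1/2 × 0.0180 = 8.98 × 10^-3 mol
n(H2SO4) consumed by analyte = 0.0302 − 8.98 × 10^-3 = 0.0212 mol
n(ZnO) = 0.0212 mol (1:1 ratio)
mass of ZnO = 0.0212 × 81.38 = 1.73 g
% ZnO = 1.73 / 1.90 × 100 = 90.8 %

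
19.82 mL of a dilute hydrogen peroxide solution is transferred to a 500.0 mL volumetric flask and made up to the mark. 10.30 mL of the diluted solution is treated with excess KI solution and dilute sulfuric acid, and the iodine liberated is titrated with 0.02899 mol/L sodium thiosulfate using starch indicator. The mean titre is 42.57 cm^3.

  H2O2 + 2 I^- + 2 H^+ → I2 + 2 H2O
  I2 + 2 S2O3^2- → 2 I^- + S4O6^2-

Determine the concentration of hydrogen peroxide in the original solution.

n(S2O3^2-) = 0.04257 × 0.02899 = 1.234 × 10^-3 mol
n(I2) = n(S2O3^2-)/2 = 6.171 × 10^-4 mol
n(H2O2) in the aliquot = 6.171 × 10^-4 mol (1:1 ratio)
[H2O2]_dilute = 6.171 × 10^-4 / 0.01030 = 0.05991 mol/L
[H2O2]_original = 0.05991 × 500.0/19.82 = 1.511 mol/L

1.511 mol/L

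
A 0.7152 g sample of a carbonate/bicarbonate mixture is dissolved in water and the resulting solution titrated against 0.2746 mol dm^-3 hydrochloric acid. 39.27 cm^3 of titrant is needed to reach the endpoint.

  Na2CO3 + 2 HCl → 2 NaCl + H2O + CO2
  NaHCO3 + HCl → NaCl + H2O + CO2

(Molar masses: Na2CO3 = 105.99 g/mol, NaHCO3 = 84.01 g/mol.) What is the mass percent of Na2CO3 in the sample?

n(HCl) = 0.03927 × 0.2746 = 0.01078 mol
Let x = n(Na2CO3), y = n(NaHCO3).
Titrant: 2x + 1y = 0.01078;  mass: 105.99x + 84.01y = 0.7152
Solving, x = 3.075 × 10^-3 mol, y = 4.634 × 10^-3 mol
mass of Na2CO3 = 3.075 × 10^-3 × 105.99 = 0.3259 g
% Na2CO3 = 0.3259 / 0.7152 × 100 = 45.57 %

45.57 %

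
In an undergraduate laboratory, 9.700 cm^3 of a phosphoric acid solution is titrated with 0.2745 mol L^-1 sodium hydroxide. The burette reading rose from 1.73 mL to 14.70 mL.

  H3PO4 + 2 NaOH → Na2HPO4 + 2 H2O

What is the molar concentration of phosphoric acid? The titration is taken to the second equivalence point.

n(NaOH) = 0.01297 L × 0.2745 mol/L = 3.560 × 10^-3 mol
From the 1:2 mole ratio, n(H3PO4) = 1/2 × 3.560 × 10^-3 = 1.780 × 10^-3 mol
[H3PO4] = 1.780 × 10^-3 mol / 0.009700 L = 0.1835 mol/L

0.1835 mol/L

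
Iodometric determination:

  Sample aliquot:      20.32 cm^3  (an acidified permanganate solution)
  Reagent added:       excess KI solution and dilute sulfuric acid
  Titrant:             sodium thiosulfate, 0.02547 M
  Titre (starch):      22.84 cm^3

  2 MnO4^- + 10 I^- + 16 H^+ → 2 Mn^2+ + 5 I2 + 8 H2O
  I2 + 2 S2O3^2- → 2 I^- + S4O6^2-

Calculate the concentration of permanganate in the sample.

0.005726 M

n(S2O3^2-) = 0.02284 × 0.02547 = 5.817 × 10^-4 mol
n(I2) = n(S2O3^2-)/2 = 2.909 × 10^-4 mol
From the 2:5 ratio, n(MnO4^-) in the aliquot = 2/5 × 2.909 × 10^-4 = 1.163 × 10^-4 mol
[MnO4^-] = 1.163 × 10^-4 / 0.02032 = 0.005726 mol/L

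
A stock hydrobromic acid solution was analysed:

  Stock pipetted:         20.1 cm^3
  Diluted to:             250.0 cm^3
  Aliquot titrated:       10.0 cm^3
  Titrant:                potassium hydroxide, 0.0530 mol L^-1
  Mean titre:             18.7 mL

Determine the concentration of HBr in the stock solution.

HBr + KOH → KBr + H2O
n(KOH) = 0.0187 × 0.0530 = 9.91 × 10^-4 mol
n(HBr) in the aliquot = 9.91 × 10^-4 mol (1:1 ratio)
[HBr]_dilute = 9.91 × 10^-4 / 0.0100 = 0.0991 mol/L
Dilution factor = 250.0 / 20.1 = 12.44
[HBr]_stock = 0.0991 × 12.44 = 1.23 mol/L

1.23 mol/L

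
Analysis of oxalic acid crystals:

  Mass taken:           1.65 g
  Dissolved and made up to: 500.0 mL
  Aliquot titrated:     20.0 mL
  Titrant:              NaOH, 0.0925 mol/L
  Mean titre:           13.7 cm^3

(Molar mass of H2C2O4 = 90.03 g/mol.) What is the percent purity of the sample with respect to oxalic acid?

H2C2O4 + 2 NaOH → Na2C2O4 + 2 H2O
n(NaOH) per titration = 0.0137 × 0.0925 = 1.27 × 10^-3 mol
From the 1:2 ratio, n(H2C2O4) in each aliquot = 1/2 × 1.27 × 10^-3 = 6.34 × 10^-4 mol
n(H2C2O4) in the whole flask = 6.34 × 10^-4 × 500.0/20.0 = 0.0158 mol
mass of H2C2O4 = 0.0158 × 90.03 = 1.43 g
% H2C2O4 = 1.43 / 1.65 × 100 = 86.4 %

86.4 %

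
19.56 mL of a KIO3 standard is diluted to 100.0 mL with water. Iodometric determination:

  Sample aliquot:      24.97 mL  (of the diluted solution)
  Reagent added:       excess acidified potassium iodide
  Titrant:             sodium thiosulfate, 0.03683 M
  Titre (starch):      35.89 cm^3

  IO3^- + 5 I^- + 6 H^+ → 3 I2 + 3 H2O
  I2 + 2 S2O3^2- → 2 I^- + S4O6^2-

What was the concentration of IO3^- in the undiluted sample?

n(S2O3^2-) = 0.03589 × 0.03683 = 1.322 × 10^-3 mol
n(I2) = n(S2O3^2-)/2 = 6.609 × 10^-4 mol
From the 1:3 ratio, n(IO3^-) in the aliquot = 1/3 × 6.609 × 10^-4 = 2.203 × 10^-4 mol
[IO3^-]_dilute = 2.203 × 10^-4 / 0.02497 = 0.008823 mol/L
[IO3^-]_original = 0.008823 × 100.0/19.56 = 0.04511 mol/L

0.04511 M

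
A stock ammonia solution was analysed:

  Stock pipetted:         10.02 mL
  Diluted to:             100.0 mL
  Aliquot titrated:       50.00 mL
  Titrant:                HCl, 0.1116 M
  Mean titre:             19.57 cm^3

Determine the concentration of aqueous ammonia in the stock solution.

0.4359 M

NH3 + HCl → NH4Cl
n(HCl) = 0.01957 × 0.1116 = 2.184 × 10^-3 mol
n(NH3) in the aliquot = 2.184 × 10^-3 mol (1:1 ratio)
[NH3]_dilute = 2.184 × 10^-3 / 0.05000 = 0.04368 mol/L
Dilution factor = 100.0 / 10.02 = 9.980
[NH3]_stock = 0.04368 × 9.980 = 0.4359 mol/L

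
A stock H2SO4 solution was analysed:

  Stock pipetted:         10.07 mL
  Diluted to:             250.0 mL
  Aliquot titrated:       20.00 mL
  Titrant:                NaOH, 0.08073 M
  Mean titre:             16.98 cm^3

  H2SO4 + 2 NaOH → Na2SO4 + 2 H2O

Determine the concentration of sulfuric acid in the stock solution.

0.8508 M

n(NaOH) = 0.01698 × 0.08073 = 1.371 × 10^-3 mol
From the 1:2 ratio, n(H2SO4) in the aliquot = 1/2 × 1.371 × 10^-3 = 6.854 × 10^-4 mol
[H2SO4]_dilute = 6.854 × 10^-4 / 0.02000 = 0.03427 mol/L
Dilution factor = 250.0 / 10.07 = 24.83
[H2SO4]_stock = 0.03427 × 24.83 = 0.8508 mol/L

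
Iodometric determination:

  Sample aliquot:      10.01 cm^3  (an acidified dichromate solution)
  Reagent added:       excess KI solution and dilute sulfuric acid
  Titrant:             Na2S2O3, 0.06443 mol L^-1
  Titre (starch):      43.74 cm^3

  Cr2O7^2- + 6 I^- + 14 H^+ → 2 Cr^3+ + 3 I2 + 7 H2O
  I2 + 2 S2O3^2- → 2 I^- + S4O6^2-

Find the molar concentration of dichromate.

n(S2O3^2-) = 0.04374 × 0.06443 = 2.818 × 10^-3 mol
n(I2) = n(S2O3^2-)/2 = 1.409 × 10^-3 mol
From the 1:3 ratio, n(Cr2O7^2-) in the aliquot = 1/3 × 1.409 × 10^-3 = 4.697 × 10^-4 mol
[Cr2O7^2-] = 4.697 × 10^-4 / 0.01001 = 0.04692 mol/L

0.04692 mol/L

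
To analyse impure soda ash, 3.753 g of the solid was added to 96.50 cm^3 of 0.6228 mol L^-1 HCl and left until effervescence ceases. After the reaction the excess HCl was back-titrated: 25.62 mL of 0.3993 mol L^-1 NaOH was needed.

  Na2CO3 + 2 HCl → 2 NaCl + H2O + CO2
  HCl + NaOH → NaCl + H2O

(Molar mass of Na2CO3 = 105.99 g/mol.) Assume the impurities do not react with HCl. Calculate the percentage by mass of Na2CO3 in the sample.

n(HCl) added = 0.09650 × 0.6228 = 0.06010 mol
n(NaOH) used in back-titration = 0.02562 × 0.3993 = 0.01023 mol
n(HCl) left over = 0.01023 mol (1:1 ratio)
n(HCl) consumed by analyte = 0.06010 − 0.01023 = 0.04987 mol
From the 1:2 ratio, n(Na2CO3) = 1/2 × 0.04987 = 0.02494 mol
mass of Na2CO3 = 0.02494 × 105.99 = 2.643 g
% Na2CO3 = 2.643 / 3.753 × 100 = 70.42 %

70.42 %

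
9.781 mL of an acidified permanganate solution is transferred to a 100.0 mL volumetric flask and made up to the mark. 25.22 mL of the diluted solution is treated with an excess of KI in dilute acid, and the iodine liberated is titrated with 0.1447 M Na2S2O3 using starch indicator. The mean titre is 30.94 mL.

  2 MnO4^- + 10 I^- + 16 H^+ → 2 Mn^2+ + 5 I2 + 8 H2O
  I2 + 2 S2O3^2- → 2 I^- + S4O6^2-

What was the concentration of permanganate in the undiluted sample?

n(S2O3^2-) = 0.03094 × 0.1447 = 4.477 × 10^-3 mol
n(I2) = n(S2O3^2-)/2 = 2.239 × 10^-3 mol
From the 2:5 ratio, n(MnO4^-) in the aliquot = 2/5 × 2.239 × 10^-3 = 8.954 × 10^-4 mol
[MnO4^-]_dilute = 8.954 × 10^-4 / 0.02522 = 0.03550 mol/L
[MnO4^-]_original = 0.03550 × 100.0/9.781 = 0.3630 mol/L

0.3630 M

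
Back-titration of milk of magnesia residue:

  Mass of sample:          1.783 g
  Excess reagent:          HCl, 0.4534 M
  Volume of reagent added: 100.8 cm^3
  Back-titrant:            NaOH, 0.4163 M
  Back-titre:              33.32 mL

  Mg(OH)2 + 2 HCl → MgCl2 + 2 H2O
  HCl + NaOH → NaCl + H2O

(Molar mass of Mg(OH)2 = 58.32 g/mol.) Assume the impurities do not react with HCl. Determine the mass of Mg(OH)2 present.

n(HCl) added = 0.1008 × 0.4534 = 0.04570 mol
n(NaOH) used in back-titration = 0.03332 × 0.4163 = 0.01387 mol
n(HCl) left over = 0.01387 mol (1:1 ratio)
n(HCl) consumed by analyte = 0.04570 − 0.01387 = 0.03183 mol
From the 1:2 ratio, n(Mg(OH)2) = 1/2 × 0.03183 = 0.01592 mol
mass of Mg(OH)2 = 0.01592 × 58.32 = 0.9282 g

0.9282 g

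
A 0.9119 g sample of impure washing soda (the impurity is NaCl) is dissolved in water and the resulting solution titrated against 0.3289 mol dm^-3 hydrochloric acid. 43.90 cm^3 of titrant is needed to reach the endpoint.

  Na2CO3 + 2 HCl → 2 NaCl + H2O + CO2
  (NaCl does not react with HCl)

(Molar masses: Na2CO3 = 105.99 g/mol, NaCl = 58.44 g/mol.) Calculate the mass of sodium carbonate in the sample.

n(HCl) = 0.04390 × 0.3289 = 0.01444 mol
Let x = n(Na2CO3), y = n(NaCl).
Titrant: 2x = 0.01444;  mass: 105.99x + 58.44y = 0.9119
Solving, x = 7.219 × 10^-3 mol, y = 2.511 × 10^-3 mol
mass of Na2CO3 = 7.219 × 10^-3 × 105.99 = 0.7652 g

0.7652 g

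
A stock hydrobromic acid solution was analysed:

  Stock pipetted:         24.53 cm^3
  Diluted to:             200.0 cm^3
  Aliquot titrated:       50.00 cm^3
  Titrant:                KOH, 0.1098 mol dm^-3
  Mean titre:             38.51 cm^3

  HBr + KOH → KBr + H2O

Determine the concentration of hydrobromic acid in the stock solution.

n(KOH) = 0.03851 × 0.1098 = 4.228 × 10^-3 mol
n(HBr) in the aliquot = 4.228 × 10^-3 mol (1:1 ratio)
[HBr]_dilute = 4.228 × 10^-3 / 0.05000 = 0.08457 mol/L
Dilution factor = 200.0 / 24.53 = 8.153
[HBr]_stock = 0.08457 × 8.153 = 0.6895 mol/L

0.6895 mol/L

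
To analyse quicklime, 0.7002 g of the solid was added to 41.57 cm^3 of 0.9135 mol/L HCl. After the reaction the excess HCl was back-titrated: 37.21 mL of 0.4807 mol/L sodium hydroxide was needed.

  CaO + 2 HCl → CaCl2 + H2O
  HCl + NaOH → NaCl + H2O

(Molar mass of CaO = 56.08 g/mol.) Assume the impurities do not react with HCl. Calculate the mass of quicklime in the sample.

0.5632 g

n(HCl) added = 0.04157 × 0.9135 = 0.03797 mol
n(NaOH) used in back-titration = 0.03721 × 0.4807 = 0.01789 mol
n(HCl) left over = 0.01789 mol (1:1 ratio)
n(HCl) consumed by analyte = 0.03797 − 0.01789 = 0.02009 mol
From the 1:2 ratio, n(CaO) = 1/2 × 0.02009 = 0.01004 mol
mass of CaO = 0.01004 × 56.08 = 0.5632 g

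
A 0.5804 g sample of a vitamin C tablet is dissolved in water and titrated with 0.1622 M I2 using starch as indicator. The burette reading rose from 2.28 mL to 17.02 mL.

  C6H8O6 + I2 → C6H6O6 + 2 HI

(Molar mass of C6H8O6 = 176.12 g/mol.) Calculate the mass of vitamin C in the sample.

0.4211 g

n(I2) = 0.01474 L × 0.1622 mol/L = 2.391 × 10^-3 mol
n(C6H8O6) = 2.391 × 10^-3 mol (1:1 ratio)
mass of C6H8O6 = 2.391 × 10^-3 × 176.12 g/mol = 0.4211 g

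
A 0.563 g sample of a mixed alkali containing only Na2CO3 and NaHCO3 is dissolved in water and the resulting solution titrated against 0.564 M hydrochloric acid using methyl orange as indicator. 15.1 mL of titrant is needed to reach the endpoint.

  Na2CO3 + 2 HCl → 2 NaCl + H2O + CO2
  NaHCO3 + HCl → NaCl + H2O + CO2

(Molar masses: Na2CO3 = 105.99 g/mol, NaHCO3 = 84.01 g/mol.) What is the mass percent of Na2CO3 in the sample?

n(HCl) = 0.0151 × 0.564 = 8.52 × 10^-3 mol
Let x = n(Na2CO3), y = n(NaHCO3).
Titrant: 2x + 1y = 8.52 × 10^-3;  mass: 105.99x + 84.01y = 0.563
Solving, x = 2.46 × 10^-3 mol, y = 3.60 × 10^-3 mol
mass of Na2CO3 = 2.46 × 10^-3 × 105.99 = 0.261 g
% Na2CO3 = 0.261 / 0.563 × 100 = 46.3 %

46.3 %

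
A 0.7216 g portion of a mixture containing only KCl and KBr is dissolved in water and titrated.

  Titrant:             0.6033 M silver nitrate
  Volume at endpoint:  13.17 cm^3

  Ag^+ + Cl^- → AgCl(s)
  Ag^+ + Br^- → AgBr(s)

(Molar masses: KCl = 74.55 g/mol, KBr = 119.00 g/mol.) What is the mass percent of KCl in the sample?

52.04 %

n(AgNO3) = 0.01317 × 0.6033 = 7.945 × 10^-3 mol
Let x = n(KCl), y = n(KBr).
Titrant: 1x + 1y = 7.945 × 10^-3;  mass: 74.55x + 119.00y = 0.7216
Solving, x = 5.037 × 10^-3 mol, y = 2.908 × 10^-3 mol
mass of KCl = 5.037 × 10^-3 × 74.55 = 0.3755 g
% KCl = 0.3755 / 0.7216 × 100 = 52.04 %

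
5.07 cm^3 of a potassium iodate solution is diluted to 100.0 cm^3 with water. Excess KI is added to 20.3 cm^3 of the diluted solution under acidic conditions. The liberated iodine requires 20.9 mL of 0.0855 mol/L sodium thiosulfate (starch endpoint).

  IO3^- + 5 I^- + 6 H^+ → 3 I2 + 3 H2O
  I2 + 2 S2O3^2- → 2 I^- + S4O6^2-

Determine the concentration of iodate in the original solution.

0.289 mol/L

n(S2O3^2-) = 0.0209 × 0.0855 = 1.79 × 10^-3 mol
n(I2) = n(S2O3^2-)/2 = 8.93 × 10^-4 mol
From the 1:3 ratio, n(IO3^-) in the aliquot = 1/3 × 8.93 × 10^-4 = 2.98 × 10^-4 mol
[IO3^-]_dilute = 2.98 × 10^-4 / 0.0203 = 0.0147 mol/L
[IO3^-]_original = 0.0147 × 100.0/5.07 = 0.289 mol/L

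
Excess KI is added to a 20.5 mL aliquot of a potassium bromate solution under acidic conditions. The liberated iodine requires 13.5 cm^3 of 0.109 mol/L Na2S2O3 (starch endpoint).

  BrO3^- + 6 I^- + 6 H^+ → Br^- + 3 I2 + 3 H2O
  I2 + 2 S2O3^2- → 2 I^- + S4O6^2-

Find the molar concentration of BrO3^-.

n(S2O3^2-) = 0.0135 × 0.109 = 1.47 × 10^-3 mol
n(I2) = n(S2O3^2-)/2 = 7.36 × 10^-4 mol
From the 1:3 ratio, n(BrO3^-) in the aliquot = 1/3 × 7.36 × 10^-4 = 2.45 × 10^-4 mol
[BrO3^-] = 2.45 × 10^-4 / 0.0205 = 0.0120 mol/L

0.0120 mol/L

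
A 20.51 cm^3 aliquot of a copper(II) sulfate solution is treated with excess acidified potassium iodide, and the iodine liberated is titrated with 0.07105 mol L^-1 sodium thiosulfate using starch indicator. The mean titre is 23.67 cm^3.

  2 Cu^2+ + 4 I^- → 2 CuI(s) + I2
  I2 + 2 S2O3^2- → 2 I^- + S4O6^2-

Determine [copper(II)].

0.08200 mol/L

n(S2O3^2-) = 0.02367 × 0.07105 = 1.682 × 10^-3 mol
n(I2) = n(S2O3^2-)/2 = 8.409 × 10^-4 mol
From the 2:1 ratio, n(Cu2+) in the aliquot = 2/1 × 8.409 × 10^-4 = 1.682 × 10^-3 mol
[Cu2+] = 1.682 × 10^-3 / 0.02051 = 0.08200 mol/L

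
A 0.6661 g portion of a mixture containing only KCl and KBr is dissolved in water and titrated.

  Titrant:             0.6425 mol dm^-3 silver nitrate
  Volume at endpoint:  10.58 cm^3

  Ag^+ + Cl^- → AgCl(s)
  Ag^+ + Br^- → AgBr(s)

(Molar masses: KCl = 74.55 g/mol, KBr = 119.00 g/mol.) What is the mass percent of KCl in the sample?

35.96 %

n(AgNO3) = 0.01058 × 0.6425 = 6.798 × 10^-3 mol
Let x = n(KCl), y = n(KBr).
Titrant: 1x + 1y = 6.798 × 10^-3;  mass: 74.55x + 119.00y = 0.6661
Solving, x = 3.213 × 10^-3 mol, y = 3.585 × 10^-3 mol
mass of KCl = 3.213 × 10^-3 × 74.55 = 0.2395 g
% KCl = 0.2395 / 0.6661 × 100 = 35.96 %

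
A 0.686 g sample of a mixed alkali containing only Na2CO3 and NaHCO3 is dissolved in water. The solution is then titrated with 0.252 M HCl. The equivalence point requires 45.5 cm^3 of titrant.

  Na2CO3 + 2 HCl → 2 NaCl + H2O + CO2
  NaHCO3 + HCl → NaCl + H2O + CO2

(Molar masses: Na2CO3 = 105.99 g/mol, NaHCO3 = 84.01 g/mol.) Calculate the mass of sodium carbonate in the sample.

n(HCl) = 0.0455 × 0.252 = 0.0115 mol
Let x = n(Na2CO3), y = n(NaHCO3).
Titrant: 2x + 1y = 0.0115;  mass: 105.99x + 84.01y = 0.686
Solving, x = 4.47 × 10^-3 mol, y = 2.53 × 10^-3 mol
mass of Na2CO3 = 4.47 × 10^-3 × 105.99 = 0.474 g

0.474 g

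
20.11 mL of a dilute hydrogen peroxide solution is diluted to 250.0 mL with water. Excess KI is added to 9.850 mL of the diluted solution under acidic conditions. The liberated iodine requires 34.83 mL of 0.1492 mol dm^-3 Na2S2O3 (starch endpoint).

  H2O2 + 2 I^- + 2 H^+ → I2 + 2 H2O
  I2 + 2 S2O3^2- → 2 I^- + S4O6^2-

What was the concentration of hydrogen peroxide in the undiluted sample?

n(S2O3^2-) = 0.03483 × 0.1492 = 5.197 × 10^-3 mol
n(I2) = n(S2O3^2-)/2 = 2.598 × 10^-3 mol
n(H2O2) in the aliquot = 2.598 × 10^-3 mol (1:1 ratio)
[H2O2]_dilute = 2.598 × 10^-3 / 0.009850 = 0.2638 mol/L
[H2O2]_original = 0.2638 × 250.0/20.11 = 3.279 mol/L

3.279 mol/L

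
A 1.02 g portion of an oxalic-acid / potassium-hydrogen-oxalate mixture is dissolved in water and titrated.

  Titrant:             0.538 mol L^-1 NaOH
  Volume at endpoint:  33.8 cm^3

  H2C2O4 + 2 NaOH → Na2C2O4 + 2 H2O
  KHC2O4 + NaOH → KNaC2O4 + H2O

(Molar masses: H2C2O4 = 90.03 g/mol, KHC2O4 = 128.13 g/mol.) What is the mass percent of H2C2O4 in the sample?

n(NaOH) = 0.0338 × 0.538 = 0.0182 mol
Let x = n(H2C2O4), y = n(KHC2O4).
Titrant: 2x + 1y = 0.0182;  mass: 90.03x + 128.13y = 1.02
Solving, x = 7.88 × 10^-3 mol, y = 2.42 × 10^-3 mol
mass of H2C2O4 = 7.88 × 10^-3 × 90.03 = 0.709 g
% H2C2O4 = 0.709 / 1.02 × 100 = 69.6 %

69.6 %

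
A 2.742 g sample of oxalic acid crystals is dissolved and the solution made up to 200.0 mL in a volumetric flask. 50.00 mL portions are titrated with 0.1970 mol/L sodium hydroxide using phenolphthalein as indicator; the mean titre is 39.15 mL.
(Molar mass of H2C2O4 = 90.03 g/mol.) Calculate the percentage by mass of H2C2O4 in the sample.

50.65 %

H2C2O4 + 2 NaOH → Na2C2O4 + 2 H2O
n(NaOH) per titration = 0.03915 × 0.1970 = 7.713 × 10^-3 mol
From the 1:2 ratio, n(H2C2O4) in each aliquot = 1/2 × 7.713 × 10^-3 = 3.856 × 10^-3 mol
n(H2C2O4) in the whole flask = 3.856 × 10^-3 × 200.0/50.00 = 0.01543 mol
mass of H2C2O4 = 0.01543 × 90.03 = 1.389 g
% H2C2O4 = 1.389 / 2.742 × 100 = 50.65 %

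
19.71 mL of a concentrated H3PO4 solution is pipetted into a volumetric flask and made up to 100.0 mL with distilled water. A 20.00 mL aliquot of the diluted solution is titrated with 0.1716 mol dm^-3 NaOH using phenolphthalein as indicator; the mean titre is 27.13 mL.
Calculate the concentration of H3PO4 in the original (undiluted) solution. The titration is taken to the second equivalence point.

0.5905 mol/L

H3PO4 + 2 NaOH → Na2HPO4 + 2 H2O
n(NaOH) = 0.02713 × 0.1716 = 4.656 × 10^-3 mol
From the 1:2 ratio, n(H3PO4) in the aliquot = 1/2 × 4.656 × 10^-3 = 2.328 × 10^-3 mol
[H3PO4]_dilute = 2.328 × 10^-3 / 0.02000 = 0.1164 mol/L
Dilution factor = 100.0 / 19.71 = 5.074
[H3PO4]_stock = 0.1164 × 5.074 = 0.5905 mol/L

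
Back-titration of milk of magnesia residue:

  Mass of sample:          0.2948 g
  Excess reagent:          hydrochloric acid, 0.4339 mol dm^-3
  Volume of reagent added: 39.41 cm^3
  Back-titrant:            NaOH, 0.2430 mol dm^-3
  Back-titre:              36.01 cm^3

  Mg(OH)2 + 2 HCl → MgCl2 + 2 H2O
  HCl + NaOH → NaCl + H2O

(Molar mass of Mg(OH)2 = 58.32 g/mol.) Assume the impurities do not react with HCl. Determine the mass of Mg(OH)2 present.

n(HCl) added = 0.03941 × 0.4339 = 0.01710 mol
n(NaOH) used in back-titration = 0.03601 × 0.2430 = 8.750 × 10^-3 mol
n(HCl) left over = 8.750 × 10^-3 mol (1:1 ratio)
n(HCl) consumed by analyte = 0.01710 − 8.750 × 10^-3 = 8.350 × 10^-3 mol
From the 1:2 ratio, n(Mg(OH)2) = 1/2 × 8.350 × 10^-3 = 4.175 × 10^-3 mol
mass of Mg(OH)2 = 4.175 × 10^-3 × 58.32 = 0.2435 g

0.2435 g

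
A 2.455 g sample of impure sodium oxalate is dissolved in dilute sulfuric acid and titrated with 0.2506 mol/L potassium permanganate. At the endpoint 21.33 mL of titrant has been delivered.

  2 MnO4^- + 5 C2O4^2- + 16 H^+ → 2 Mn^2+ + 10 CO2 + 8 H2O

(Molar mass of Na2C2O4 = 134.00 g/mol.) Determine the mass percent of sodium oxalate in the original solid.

72.94 %

n(KMnO4) = 0.02133 L × 0.2506 mol/L = 5.345 × 10^-3 mol
From the 5:2 ratio, n(Na2C2O4) = 5/2 × 5.345 × 10^-3 = 0.01336 mol
mass of Na2C2O4 = 0.01336 × 134.00 g/mol = 1.791 g
% Na2C2O4 = 1.791 / 2.455 × 100 = 72.94 %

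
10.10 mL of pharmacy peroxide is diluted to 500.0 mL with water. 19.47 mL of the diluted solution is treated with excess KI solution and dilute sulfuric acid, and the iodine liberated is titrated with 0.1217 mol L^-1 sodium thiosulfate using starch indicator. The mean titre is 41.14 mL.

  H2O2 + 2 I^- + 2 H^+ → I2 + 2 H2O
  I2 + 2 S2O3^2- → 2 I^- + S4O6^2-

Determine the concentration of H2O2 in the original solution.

n(S2O3^2-) = 0.04114 × 0.1217 = 5.007 × 10^-3 mol
n(I2) = n(S2O3^2-)/2 = 2.503 × 10^-3 mol
n(H2O2) in the aliquot = 2.503 × 10^-3 mol (1:1 ratio)
[H2O2]_dilute = 2.503 × 10^-3 / 0.01947 = 0.1286 mol/L
[H2O2]_original = 0.1286 × 500.0/10.10 = 6.365 mol/L

6.365 mol/L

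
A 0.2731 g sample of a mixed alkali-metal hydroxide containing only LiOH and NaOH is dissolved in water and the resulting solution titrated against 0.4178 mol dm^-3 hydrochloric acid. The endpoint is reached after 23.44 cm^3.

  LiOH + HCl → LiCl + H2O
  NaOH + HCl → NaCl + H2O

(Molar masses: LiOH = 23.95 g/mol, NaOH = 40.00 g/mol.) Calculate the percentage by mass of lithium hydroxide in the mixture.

n(HCl) = 0.02344 × 0.4178 = 9.793 × 10^-3 mol
Let x = n(LiOH), y = n(NaOH).
Titrant: 1x + 1y = 9.793 × 10^-3;  mass: 23.95x + 40.00y = 0.2731
Solving, x = 7.391 × 10^-3 mol, y = 2.402 × 10^-3 mol
mass of LiOH = 7.391 × 10^-3 × 23.95 = 0.1770 g
% LiOH = 0.1770 / 0.2731 × 100 = 64.82 %

64.82 %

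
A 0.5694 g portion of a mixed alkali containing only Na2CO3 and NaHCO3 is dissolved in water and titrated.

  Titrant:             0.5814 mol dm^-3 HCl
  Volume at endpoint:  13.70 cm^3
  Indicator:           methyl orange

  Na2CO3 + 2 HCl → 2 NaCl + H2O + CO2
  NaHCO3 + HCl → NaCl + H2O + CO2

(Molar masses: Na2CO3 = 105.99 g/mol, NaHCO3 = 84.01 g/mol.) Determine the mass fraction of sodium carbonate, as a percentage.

29.94 %

n(HCl) = 0.01370 × 0.5814 = 7.965 × 10^-3 mol
Let x = n(Na2CO3), y = n(NaHCO3).
Titrant: 2x + 1y = 7.965 × 10^-3;  mass: 105.99x + 84.01y = 0.5694
Solving, x = 1.608 × 10^-3 mol, y = 4.749 × 10^-3 mol
mass of Na2CO3 = 1.608 × 10^-3 × 105.99 = 0.1704 g
% Na2CO3 = 0.1704 / 0.5694 × 100 = 29.94 %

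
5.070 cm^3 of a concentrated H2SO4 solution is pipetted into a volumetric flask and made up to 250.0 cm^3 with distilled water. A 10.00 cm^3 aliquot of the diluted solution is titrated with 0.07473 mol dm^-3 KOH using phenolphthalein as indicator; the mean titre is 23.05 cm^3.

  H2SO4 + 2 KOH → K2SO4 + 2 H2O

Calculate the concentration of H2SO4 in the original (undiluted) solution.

4.247 mol/L

n(KOH) = 0.02305 × 0.07473 = 1.723 × 10^-3 mol
From the 1:2 ratio, n(H2SO4) in the aliquot = 1/2 × 1.723 × 10^-3 = 8.613 × 10^-4 mol
[H2SO4]_dilute = 8.613 × 10^-4 / 0.01000 = 0.08613 mol/L
Dilution factor = 250.0 / 5.070 = 49.31
[H2SO4]_stock = 0.08613 × 49.31 = 4.247 mol/L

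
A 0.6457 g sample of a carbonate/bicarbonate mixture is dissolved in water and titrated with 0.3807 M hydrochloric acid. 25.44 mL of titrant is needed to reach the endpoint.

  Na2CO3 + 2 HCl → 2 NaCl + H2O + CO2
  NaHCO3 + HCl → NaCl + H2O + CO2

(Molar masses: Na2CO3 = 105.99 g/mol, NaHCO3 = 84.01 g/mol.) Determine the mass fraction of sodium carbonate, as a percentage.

n(HCl) = 0.02544 × 0.3807 = 9.685 × 10^-3 mol
Let x = n(Na2CO3), y = n(NaHCO3).
Titrant: 2x + 1y = 9.685 × 10^-3;  mass: 105.99x + 84.01y = 0.6457
Solving, x = 2.707 × 10^-3 mol, y = 4.270 × 10^-3 mol
mass of Na2CO3 = 2.707 × 10^-3 × 105.99 = 0.2870 g
% Na2CO3 = 0.2870 / 0.6457 × 100 = 44.44 %

44.44 %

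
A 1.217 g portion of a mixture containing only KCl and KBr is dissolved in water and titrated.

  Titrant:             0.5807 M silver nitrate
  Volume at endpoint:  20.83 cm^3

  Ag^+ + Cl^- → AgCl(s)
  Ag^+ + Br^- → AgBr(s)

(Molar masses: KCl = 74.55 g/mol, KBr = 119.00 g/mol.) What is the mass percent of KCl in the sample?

30.65 %

n(AgNO3) = 0.02083 × 0.5807 = 0.01210 mol
Let x = n(KCl), y = n(KBr).
Titrant: 1x + 1y = 0.01210;  mass: 74.55x + 119.00y = 1.217
Solving, x = 5.004 × 10^-3 mol, y = 7.092 × 10^-3 mol
mass of KCl = 5.004 × 10^-3 × 74.55 = 0.3730 g
% KCl = 0.3730 / 1.217 × 100 = 30.65 %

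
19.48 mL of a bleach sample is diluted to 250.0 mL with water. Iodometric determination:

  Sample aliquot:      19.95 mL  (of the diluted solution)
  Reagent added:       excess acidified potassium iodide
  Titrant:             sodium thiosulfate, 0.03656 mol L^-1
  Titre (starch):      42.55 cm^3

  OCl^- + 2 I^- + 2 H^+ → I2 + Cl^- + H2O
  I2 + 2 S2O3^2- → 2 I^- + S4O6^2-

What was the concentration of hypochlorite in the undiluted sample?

0.5004 mol/L

n(S2O3^2-) = 0.04255 × 0.03656 = 1.556 × 10^-3 mol
n(I2) = n(S2O3^2-)/2 = 7.778 × 10^-4 mol
n(OCl^-) in the aliquot = 7.778 × 10^-4 mol (1:1 ratio)
[OCl^-]_dilute = 7.778 × 10^-4 / 0.01995 = 0.03899 mol/L
[OCl^-]_original = 0.03899 × 250.0/19.48 = 0.5004 mol/L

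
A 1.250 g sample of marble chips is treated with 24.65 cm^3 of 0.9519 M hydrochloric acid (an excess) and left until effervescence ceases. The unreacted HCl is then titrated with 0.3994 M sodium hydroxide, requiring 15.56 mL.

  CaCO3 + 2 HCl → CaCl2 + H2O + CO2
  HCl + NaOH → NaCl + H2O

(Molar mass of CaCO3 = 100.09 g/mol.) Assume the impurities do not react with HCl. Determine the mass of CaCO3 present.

0.8633 g

n(HCl) added = 0.02465 × 0.9519 = 0.02346 mol
n(NaOH) used in back-titration = 0.01556 × 0.3994 = 6.215 × 10^-3 mol
n(HCl) left over = 6.215 × 10^-3 mol (1:1 ratio)
n(HCl) consumed by analyte = 0.02346 − 6.215 × 10^-3 = 0.01725 mol
From the 1:2 ratio, n(CaCO3) = 1/2 × 0.01725 = 8.625 × 10^-3 mol
mass of CaCO3 = 8.625 × 10^-3 × 100.09 = 0.8633 g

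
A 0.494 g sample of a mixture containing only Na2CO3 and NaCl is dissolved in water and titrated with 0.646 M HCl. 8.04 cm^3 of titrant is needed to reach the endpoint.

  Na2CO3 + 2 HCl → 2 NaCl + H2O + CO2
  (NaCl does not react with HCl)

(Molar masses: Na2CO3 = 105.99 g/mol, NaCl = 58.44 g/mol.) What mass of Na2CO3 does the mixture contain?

0.275 g

n(HCl) = 0.00804 × 0.646 = 5.19 × 10^-3 mol
Let x = n(Na2CO3), y = n(NaCl).
Titrant: 2x = 5.19 × 10^-3;  mass: 105.99x + 58.44y = 0.494
Solving, x = 2.60 × 10^-3 mol, y = 3.74 × 10^-3 mol
mass of Na2CO3 = 2.60 × 10^-3 × 105.99 = 0.275 g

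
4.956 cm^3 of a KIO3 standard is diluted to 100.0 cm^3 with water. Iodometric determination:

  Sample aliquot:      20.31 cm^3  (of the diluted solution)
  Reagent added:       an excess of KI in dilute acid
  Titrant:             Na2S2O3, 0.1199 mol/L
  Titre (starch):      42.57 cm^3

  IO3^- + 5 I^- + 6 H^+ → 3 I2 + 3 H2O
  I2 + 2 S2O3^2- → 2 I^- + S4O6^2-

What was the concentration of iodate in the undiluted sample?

n(S2O3^2-) = 0.04257 × 0.1199 = 5.104 × 10^-3 mol
n(I2) = n(S2O3^2-)/2 = 2.552 × 10^-3 mol
From the 1:3 ratio, n(IO3^-) in the aliquot = 1/3 × 2.552 × 10^-3 = 8.507 × 10^-4 mol
[IO3^-]_dilute = 8.507 × 10^-4 / 0.02031 = 0.04189 mol/L
[IO3^-]_original = 0.04189 × 100.0/4.956 = 0.8451 mol/L

0.8451 mol/L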